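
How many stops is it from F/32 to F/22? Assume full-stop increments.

f/32 → f/22 — count the steps: 1 stop.

1 stop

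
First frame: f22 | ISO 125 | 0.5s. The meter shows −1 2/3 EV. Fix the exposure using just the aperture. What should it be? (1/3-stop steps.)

f/13

Underexposed by 1 2/3 stops → need 1 2/3 stops brighter.
Aperture: f/22 → f/20 → f/18 → f/16 → f/14 → f/13.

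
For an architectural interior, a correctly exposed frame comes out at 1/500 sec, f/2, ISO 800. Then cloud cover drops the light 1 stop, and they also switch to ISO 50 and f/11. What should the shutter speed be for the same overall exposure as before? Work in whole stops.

2 s

Scene light: 1 stop darker.
ISO: 800 → 400 → 200 → 100 → 50 — 4 stops dropped (darker).
Aperture: f/2 → f/2.8 → f/4 → f/5.6 → f/8 → f/11 — 5 stops smaller aperture (darker).
Net so far: 10 stops darker. Shutter speed: 1/500 → 1/250 → 1/125 → 1/60 → 1/30 → 1/15 → 1/8 → 1/4 → 1/2 → 1 → 2.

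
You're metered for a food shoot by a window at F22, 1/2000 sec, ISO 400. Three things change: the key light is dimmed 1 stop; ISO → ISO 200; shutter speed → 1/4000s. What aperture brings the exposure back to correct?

Scene light: 1 stop darker.
ISO: 400 → 200 — 1 stop dropped (darker).
Shutter speed: 1/2000 → 1/4000 — 1 stop faster (darker).
Net so far: 3 stops darker. Aperture: f/22 → f/16 → f/11 → f/8.

f/8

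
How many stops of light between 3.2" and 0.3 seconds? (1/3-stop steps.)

3.2 → 2.5 → 2 → 1.6 → 1.3 → 1 → 0.8 → 0.6 → 0.5 → 0.4 → 0.3 — count the steps: 10 third-stops = 3 1/3 stops.

3 1/3 stops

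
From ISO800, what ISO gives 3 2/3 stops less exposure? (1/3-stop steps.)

ISO: 800 → 640 → 500 → 400 → 320 → 250 → 200 → 160 → 125 → 100 → 80 → 64 — 3 2/3 stops lower (darker).

ISO 64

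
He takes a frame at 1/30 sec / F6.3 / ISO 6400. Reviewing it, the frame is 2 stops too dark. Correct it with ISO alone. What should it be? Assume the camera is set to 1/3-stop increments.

Underexposed by 2 stops → need 2 stops brighter.
ISO: 6400 → 8000 → 10000 → 12800 → 16000 → 20000 → 25600.

ISO 25600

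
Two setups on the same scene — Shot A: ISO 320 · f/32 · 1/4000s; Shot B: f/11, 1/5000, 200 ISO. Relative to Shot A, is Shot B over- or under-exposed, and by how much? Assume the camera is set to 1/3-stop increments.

2 stops brighter

Aperture: f/32 → f/29 → f/25 → f/22 → f/20 → f/18 → f/16 → f/14 → f/13 → f/11 — 3 stops opened up (brighter).
Shutter speed: 1/4000 → 1/5000 — 1/3 stop shorter (darker).
ISO: 320 → 250 → 200 — 2/3 stop lower (darker).
Net: +3 −1/3 −2/3 = +2 stops.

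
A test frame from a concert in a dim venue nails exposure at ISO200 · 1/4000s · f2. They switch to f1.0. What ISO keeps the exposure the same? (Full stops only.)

ISO 50

Aperture: f/2 → f/1.4 → f/1.0 — 2 stops opened up (brighter).
Need 2 stops darker from the ISO: 200 → 100 → 50.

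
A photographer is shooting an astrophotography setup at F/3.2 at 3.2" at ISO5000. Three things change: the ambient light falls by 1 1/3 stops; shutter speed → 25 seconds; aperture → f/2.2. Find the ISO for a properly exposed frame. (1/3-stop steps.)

Scene light: 1 1/3 stops darker.
Shutter speed: 3.2 → 4 → 5 → 6 → 8 → 10 → 13 → 15 → 20 → 25 — 3 stops longer (brighter).
Aperture: f/3.2 → f/2.8 → f/2.5 → f/2.2 — 1 stop larger aperture (brighter).
Net so far: 2 2/3 stops brighter. ISO: 5000 → 4000 → 3200 → 2500 → 2000 → 1600 → 1250 → 1000 → 800.

ISO 800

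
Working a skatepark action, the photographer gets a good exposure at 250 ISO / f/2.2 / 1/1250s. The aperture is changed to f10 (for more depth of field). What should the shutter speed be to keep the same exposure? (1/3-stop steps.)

Aperture: f/2.2 → f/2.5 → f/2.8 → f/3.2 → f/3.5 → f/4 → f/4.5 → f/5 → f/5.6 → f/6.3 → f/7.1 → f/8 → f/9 → f/10 — 4 1/3 stops narrower (darker).
Need 4 1/3 stops brighter from the shutter speed: 1/1250 → 1/1000 → 1/800 → 1/640 → 1/500 → 1/400 → 1/320 → 1/250 → 1/200 → 1/160 → 1/125 → 1/100 → 1/80 → 1/60.

1/60s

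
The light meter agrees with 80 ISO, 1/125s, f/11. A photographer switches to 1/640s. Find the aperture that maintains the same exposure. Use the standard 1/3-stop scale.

f/5

Shutter speed: 1/125 → 1/160 → 1/200 → 1/250 → 1/320 → 1/400 → 1/500 → 1/640 — 2 1/3 stops faster (darker).
Need 2 1/3 stops brighter from the aperture: f/11 → f/10 → f/9 → f/8 → f/7.1 → f/6.3 → f/5.6 → f/5.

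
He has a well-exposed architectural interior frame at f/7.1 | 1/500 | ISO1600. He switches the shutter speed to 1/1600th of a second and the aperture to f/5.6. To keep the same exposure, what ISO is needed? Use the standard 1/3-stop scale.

Shutter speed: 1/500 → 1/640 → 1/800 → 1/1000 → 1/1250 → 1/1600 — 1 2/3 stops shorter (darker).
Aperture: f/7.1 → f/6.3 → f/5.6 — 2/3 stop opened up (brighter).
Net change so far: 1 stop darker. Offset with the ISO: 1600 → 2000 → 2500 → 3200.

ISO 3200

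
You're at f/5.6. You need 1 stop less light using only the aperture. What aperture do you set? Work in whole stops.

Aperture: f/5.6 → f/8 — 1 stop smaller aperture (darker).

f/8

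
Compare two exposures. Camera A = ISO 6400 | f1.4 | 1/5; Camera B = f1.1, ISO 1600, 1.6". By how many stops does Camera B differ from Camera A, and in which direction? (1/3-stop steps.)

Aperture: f/1.4 → f/1.2 → f/1.1 — 2/3 stop wider (brighter).
Shutter speed: 1/5 → 1/4 → 0.3 → 0.4 → 0.5 → 0.6 → 0.8 → 1 → 1.3 → 1.6 — 3 stops longer (brighter).
ISO: 6400 → 5000 → 4000 → 3200 → 2500 → 2000 → 1600 — 2 stops lower (darker).
Net: +2/3 +3 −2 = +1 2/3 stops.

1 2/3 stops brighter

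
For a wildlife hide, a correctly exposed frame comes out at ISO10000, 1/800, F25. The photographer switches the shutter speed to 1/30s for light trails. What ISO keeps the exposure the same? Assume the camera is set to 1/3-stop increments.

ISO 400

Shutter speed: 1/800 → 1/640 → 1/500 → 1/400 → 1/320 → 1/250 → 1/200 → 1/160 → 1/125 → 1/100 → 1/80 → 1/60 → 1/50 → 1/40 → 1/30 — 4 2/3 stops longer (brighter).
Need 4 2/3 stops darker from the ISO: 10000 → 8000 → 6400 → 5000 → 4000 → 3200 → 2500 → 2000 → 1600 → 1250 → 1000 → 800 → 640 → 500 → 400.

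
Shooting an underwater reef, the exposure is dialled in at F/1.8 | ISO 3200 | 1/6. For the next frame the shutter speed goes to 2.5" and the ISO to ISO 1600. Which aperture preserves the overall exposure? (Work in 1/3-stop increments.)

f/5

Shutter speed: 1/6 → 1/5 → 1/4 → 0.3 → 0.4 → 0.5 → 0.6 → 0.8 → 1 → 1.3 → 1.6 → 2 → 2.5 — 4 stops longer (brighter).
ISO: 3200 → 2500 → 2000 → 1600 — 1 stop lower (darker).
Net change so far: 3 stops brighter. Offset with the aperture: f/1.8 → f/2 → f/2.2 → f/2.5 → f/2.8 → f/3.2 → f/3.5 → f/4 → f/4.5 → f/5.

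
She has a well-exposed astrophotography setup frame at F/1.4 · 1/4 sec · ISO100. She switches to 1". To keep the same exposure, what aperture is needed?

Shutter speed: 1/4 → 1/2 → 1 — 2 stops slower (brighter).
Need 2 stops darker from the aperture: f/1.4 → f/2 → f/2.8.

f/2.8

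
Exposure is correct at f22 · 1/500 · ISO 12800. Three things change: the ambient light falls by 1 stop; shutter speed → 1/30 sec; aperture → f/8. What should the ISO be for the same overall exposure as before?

ISO 200

Scene light: 1 stop darker.
Shutter speed: 1/500 → 1/250 → 1/125 → 1/60 → 1/30 — 4 stops slower (brighter).
Aperture: f/22 → f/16 → f/11 → f/8 — 3 stops larger aperture (brighter).
Net so far: 6 stops brighter. ISO: 12800 → 6400 → 3200 → 1600 → 800 → 400 → 200.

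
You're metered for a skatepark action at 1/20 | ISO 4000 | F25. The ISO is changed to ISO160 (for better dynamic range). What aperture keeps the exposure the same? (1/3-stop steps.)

ISO: 4000 → 3200 → 2500 → 2000 → 1600 → 1250 → 1000 → 800 → 640 → 500 → 400 → 320 → 250 → 200 → 160 — 4 2/3 stops dropped (darker).
Need 4 2/3 stops brighter from the aperture: f/25 → f/22 → f/20 → f/18 → f/16 → f/14 → f/13 → f/11 → f/10 → f/9 → f/8 → f/7.1 → f/6.3 → f/5.6 → f/5.

f/5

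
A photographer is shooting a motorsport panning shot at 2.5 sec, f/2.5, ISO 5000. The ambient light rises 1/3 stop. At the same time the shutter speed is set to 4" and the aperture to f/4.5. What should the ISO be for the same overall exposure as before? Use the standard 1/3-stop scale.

ISO 8000

Scene light: 1/3 stop brighter.
Shutter speed: 2.5 → 3.2 → 4 — 2/3 stop slower (brighter).
Aperture: f/2.5 → f/2.8 → f/3.2 → f/3.5 → f/4 → f/4.5 — 1 2/3 stops stopped down (darker).
Net so far: 2/3 stop darker. ISO: 5000 → 6400 → 8000.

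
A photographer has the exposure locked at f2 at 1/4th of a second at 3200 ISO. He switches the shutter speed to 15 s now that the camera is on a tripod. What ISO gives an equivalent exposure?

Shutter speed: 1/4 → 1/2 → 1 → 2 → 4 → 8 → 15 — 6 stops longer (brighter).
Need 6 stops darker from the ISO: 3200 → 1600 → 800 → 400 → 200 → 100 → 50.

ISO 50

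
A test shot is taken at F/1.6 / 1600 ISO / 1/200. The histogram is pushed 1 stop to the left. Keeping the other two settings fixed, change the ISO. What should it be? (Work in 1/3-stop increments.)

Underexposed by 1 stop → need 1 stop brighter.
ISO: 1600 → 2000 → 2500 → 3200.

ISO 3200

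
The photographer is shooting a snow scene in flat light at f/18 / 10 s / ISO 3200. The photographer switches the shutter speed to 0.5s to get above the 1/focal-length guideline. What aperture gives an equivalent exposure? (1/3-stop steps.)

Shutter speed: 10 → 8 → 6 → 5 → 4 → 3.2 → 2.5 → 2 → 1.6 → 1.3 → 1 → 0.8 → 0.6 → 0.5 — 4 1/3 stops shorter (darker).
Need 4 1/3 stops brighter from the aperture: f/18 → f/16 → f/14 → f/13 → f/11 → f/10 → f/9 → f/8 → f/7.1 → f/6.3 → f/5.6 → f/5 → f/4.5 → f/4.

f/4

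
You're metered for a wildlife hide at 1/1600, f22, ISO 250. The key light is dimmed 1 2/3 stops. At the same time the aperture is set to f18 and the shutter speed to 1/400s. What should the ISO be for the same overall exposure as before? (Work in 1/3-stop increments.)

Scene light: 1 2/3 stops darker.
Aperture: f/22 → f/20 → f/18 — 2/3 stop wider (brighter).
Shutter speed: 1/1600 → 1/1250 → 1/1000 → 1/800 → 1/640 → 1/500 → 1/400 — 2 stops longer (brighter).
Net so far: 1 stop brighter. ISO: 250 → 200 → 160 → 125.

ISO 125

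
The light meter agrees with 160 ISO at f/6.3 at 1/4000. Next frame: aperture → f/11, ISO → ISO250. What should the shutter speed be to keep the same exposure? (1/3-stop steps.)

Aperture: f/6.3 → f/7.1 → f/8 → f/9 → f/10 → f/11 — 1 2/3 stops narrower (darker).
ISO: 160 → 200 → 250 — 2/3 stop raised (brighter).
Net change so far: 1 stop darker. Offset with the shutter speed: 1/4000 → 1/3200 → 1/2500 → 1/2000.

1/2000s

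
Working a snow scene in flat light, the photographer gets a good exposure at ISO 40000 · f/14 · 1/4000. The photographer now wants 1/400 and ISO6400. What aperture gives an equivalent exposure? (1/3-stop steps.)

f/18

Shutter speed: 1/4000 → 1/3200 → 1/2500 → 1/2000 → 1/1600 → 1/1250 → 1/1000 → 1/800 → 1/640 → 1/500 → 1/400 — 3 1/3 stops slower (brighter).
ISO: 40000 → 32000 → 25600 → 20000 → 16000 → 12800 → 10000 → 8000 → 6400 — 2 2/3 stops dropped (darker).
Net change so far: 2/3 stop brighter. Offset with the aperture: f/14 → f/16 → f/18.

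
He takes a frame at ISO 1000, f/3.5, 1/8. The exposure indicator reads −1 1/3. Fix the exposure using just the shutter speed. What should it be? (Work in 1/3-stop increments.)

0.3 s

Underexposed by 1 1/3 stops → need 1 1/3 stops brighter.
Shutter speed: 1/8 → 1/6 → 1/5 → 1/4 → 0.3.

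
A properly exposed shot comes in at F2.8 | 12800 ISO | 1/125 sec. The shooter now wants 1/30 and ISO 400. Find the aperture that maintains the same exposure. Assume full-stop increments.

f/1.0

Shutter speed: 1/125 → 1/60 → 1/30 — 2 stops slower (brighter).
ISO: 12800 → 6400 → 3200 → 1600 → 800 → 400 — 5 stops dropped (darker).
Net change so far: 3 stops darker. Offset with the aperture: f/2.8 → f/2 → f/1.4 → f/1.0.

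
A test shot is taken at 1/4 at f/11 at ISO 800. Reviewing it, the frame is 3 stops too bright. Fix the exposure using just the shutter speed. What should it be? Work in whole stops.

Overexposed by 3 stops → need 3 stops darker.
Shutter speed: 1/4 → 1/8 → 1/15 → 1/30.

1/30s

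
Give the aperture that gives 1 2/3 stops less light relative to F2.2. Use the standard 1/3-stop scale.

f/4

Aperture: f/2.2 → f/2.5 → f/2.8 → f/3.2 → f/3.5 → f/4 — 1 2/3 stops narrower (darker).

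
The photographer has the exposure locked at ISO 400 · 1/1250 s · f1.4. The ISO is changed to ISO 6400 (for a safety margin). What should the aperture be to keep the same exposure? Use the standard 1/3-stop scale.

ISO: 400 → 500 → 640 → 800 → 1000 → 1250 → 1600 → 2000 → 2500 → 3200 → 4000 → 5000 → 6400 — 4 stops raised (brighter).
Need 4 stops darker from the aperture: f/1.4 → f/1.6 → f/1.8 → f/2 → f/2.2 → f/2.5 → f/2.8 → f/3.2 → f/3.5 → f/4 → f/4.5 → f/5 → f/5.6.

f/5.6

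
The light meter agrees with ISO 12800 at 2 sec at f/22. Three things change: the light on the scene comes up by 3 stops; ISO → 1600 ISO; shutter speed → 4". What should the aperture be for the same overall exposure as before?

Scene light: 3 stops brighter.
ISO: 12800 → 6400 → 3200 → 1600 — 3 stops dropped (darker).
Shutter speed: 2 → 4 — 1 stop slower (brighter).
Net so far: 1 stop brighter. Aperture: f/22 → f/32.

f/32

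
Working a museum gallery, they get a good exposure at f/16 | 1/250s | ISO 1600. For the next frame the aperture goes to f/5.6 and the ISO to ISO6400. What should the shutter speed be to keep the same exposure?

Aperture: f/16 → f/11 → f/8 → f/5.6 — 3 stops larger aperture (brighter).
ISO: 1600 → 3200 → 6400 — 2 stops raised (brighter).
Net change so far: 5 stops brighter. Offset with the shutter speed: 1/250 → 1/500 → 1/1000 → 1/2000 → 1/4000 → 1/8000.

1/8000s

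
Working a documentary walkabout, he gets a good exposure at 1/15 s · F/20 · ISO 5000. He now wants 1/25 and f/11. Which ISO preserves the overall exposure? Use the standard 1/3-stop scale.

Shutter speed: 1/15 → 1/20 → 1/25 — 2/3 stop shorter (darker).
Aperture: f/20 → f/18 → f/16 → f/14 → f/13 → f/11 — 1 2/3 stops larger aperture (brighter).
Net change so far: 1 stop brighter. Offset with the ISO: 5000 → 4000 → 3200 → 2500.

ISO 2500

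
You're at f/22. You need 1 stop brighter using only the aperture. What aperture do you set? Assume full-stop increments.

f/16

Aperture: f/22 → f/16 — 1 stop larger aperture (brighter).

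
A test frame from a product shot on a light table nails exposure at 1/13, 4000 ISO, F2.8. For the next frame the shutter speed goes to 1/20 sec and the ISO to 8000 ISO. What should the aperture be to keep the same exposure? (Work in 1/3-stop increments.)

Shutter speed: 1/13 → 1/15 → 1/20 — 2/3 stop faster (darker).
ISO: 4000 → 5000 → 6400 → 8000 — 1 stop higher (brighter).
Net change so far: 1/3 stop brighter. Offset with the aperture: f/2.8 → f/3.2.

f/3.2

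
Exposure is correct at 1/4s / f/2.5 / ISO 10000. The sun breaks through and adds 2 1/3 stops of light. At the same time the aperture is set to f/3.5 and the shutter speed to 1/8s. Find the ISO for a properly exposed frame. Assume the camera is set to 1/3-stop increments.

ISO 8000

Scene light: 2 1/3 stops brighter.
Aperture: f/2.5 → f/2.8 → f/3.2 → f/3.5 — 1 stop smaller aperture (darker).
Shutter speed: 1/4 → 1/5 → 1/6 → 1/8 — 1 stop faster (darker).
Net so far: 1/3 stop brighter. ISO: 10000 → 8000.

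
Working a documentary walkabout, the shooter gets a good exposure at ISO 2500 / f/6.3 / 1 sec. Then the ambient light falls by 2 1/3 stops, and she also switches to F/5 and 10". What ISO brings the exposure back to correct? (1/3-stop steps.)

Scene light: 2 1/3 stops darker.
Aperture: f/6.3 → f/5.6 → f/5 — 2/3 stop opened up (brighter).
Shutter speed: 1 → 1.3 → 1.6 → 2 → 2.5 → 3.2 → 4 → 5 → 6 → 8 → 10 — 3 1/3 stops longer (brighter).
Net so far: 1 2/3 stops brighter. ISO: 2500 → 2000 → 1600 → 1250 → 1000 → 800.

ISO 800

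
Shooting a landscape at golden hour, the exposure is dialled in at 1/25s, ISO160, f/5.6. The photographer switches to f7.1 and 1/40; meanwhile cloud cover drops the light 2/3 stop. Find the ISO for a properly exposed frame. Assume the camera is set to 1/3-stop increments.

ISO 640

Scene light: 2/3 stop darker.
Aperture: f/5.6 → f/6.3 → f/7.1 — 2/3 stop stopped down (darker).
Shutter speed: 1/25 → 1/30 → 1/40 — 2/3 stop shorter (darker).
Net so far: 2 stops darker. ISO: 160 → 200 → 250 → 320 → 400 → 500 → 640.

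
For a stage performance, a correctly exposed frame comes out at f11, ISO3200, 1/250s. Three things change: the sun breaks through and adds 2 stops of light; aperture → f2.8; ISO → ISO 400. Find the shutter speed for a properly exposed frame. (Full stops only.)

Scene light: 2 stops brighter.
Aperture: f/11 → f/8 → f/5.6 → f/4 → f/2.8 — 4 stops opened up (brighter).
ISO: 3200 → 1600 → 800 → 400 — 3 stops lower (darker).
Net so far: 3 stops brighter. Shutter speed: 1/250 → 1/500 → 1/1000 → 1/2000.

1/2000s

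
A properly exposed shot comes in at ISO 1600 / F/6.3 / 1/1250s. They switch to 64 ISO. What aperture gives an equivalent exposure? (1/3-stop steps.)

ISO: 1600 → 1250 → 1000 → 800 → 640 → 500 → 400 → 320 → 250 → 200 → 160 → 125 → 100 → 80 → 64 — 4 2/3 stops lower (darker).
Need 4 2/3 stops brighter from the aperture: f/6.3 → f/5.6 → f/5 → f/4.5 → f/4 → f/3.5 → f/3.2 → f/2.8 → f/2.5 → f/2.2 → f/2 → f/1.8 → f/1.6 → f/1.4 → f/1.2.

f/1.2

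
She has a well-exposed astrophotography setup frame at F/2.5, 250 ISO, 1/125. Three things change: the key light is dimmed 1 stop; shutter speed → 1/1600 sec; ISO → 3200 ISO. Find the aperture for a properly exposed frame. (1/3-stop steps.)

f/1.8

Scene light: 1 stop darker.
Shutter speed: 1/125 → 1/160 → 1/200 → 1/250 → 1/320 → 1/400 → 1/500 → 1/640 → 1/800 → 1/1000 → 1/1250 → 1/1600 — 3 2/3 stops shorter (darker).
ISO: 250 → 320 → 400 → 500 → 640 → 800 → 1000 → 1250 → 1600 → 2000 → 2500 → 3200 — 3 2/3 stops higher (brighter).
Net so far: 1 stop darker. Aperture: f/2.5 → f/2.2 → f/2 → f/1.8.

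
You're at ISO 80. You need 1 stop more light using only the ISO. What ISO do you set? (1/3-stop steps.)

ISO: 80 → 100 → 125 → 160 — 1 stop raised (brighter).

ISO 160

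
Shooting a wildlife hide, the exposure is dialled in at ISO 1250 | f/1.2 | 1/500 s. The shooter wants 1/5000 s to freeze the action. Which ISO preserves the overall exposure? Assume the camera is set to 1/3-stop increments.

ISO 12800

Shutter speed: 1/500 → 1/640 → 1/800 → 1/1000 → 1/1250 → 1/1600 → 1/2000 → 1/2500 → 1/3200 → 1/4000 → 1/5000 — 3 1/3 stops faster (darker).
Need 3 1/3 stops brighter from the ISO: 1250 → 1600 → 2000 → 2500 → 3200 → 4000 → 5000 → 6400 → 8000 → 10000 → 12800.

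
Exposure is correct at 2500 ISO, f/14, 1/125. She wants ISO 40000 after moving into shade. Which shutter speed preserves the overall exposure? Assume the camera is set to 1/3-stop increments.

1/2000s

ISO: 2500 → 3200 → 4000 → 5000 → 6400 → 8000 → 10000 → 12800 → 16000 → 20000 → 25600 → 32000 → 40000 — 4 stops higher (brighter).
Need 4 stops darker from the shutter speed: 1/125 → 1/160 → 1/200 → 1/250 → 1/320 → 1/400 → 1/500 → 1/640 → 1/800 → 1/1000 → 1/1250 → 1/1600 → 1/2000.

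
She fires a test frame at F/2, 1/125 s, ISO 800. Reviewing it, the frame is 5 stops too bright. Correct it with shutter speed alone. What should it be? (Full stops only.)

Overexposed by 5 stops → need 5 stops darker.
Shutter speed: 1/125 → 1/250 → 1/500 → 1/1000 → 1/2000 → 1/4000.

1/4000s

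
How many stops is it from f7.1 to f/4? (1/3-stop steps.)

1 2/3 stops

f/7.1 → f/6.3 → f/5.6 → f/5 → f/4.5 → f/4 — count the steps: 5 third-stops = 1 2/3 stops.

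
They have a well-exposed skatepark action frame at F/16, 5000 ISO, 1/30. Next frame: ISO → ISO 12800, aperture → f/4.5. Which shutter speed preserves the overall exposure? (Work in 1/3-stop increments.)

ISO: 5000 → 6400 → 8000 → 10000 → 12800 — 1 1/3 stops raised (brighter).
Aperture: f/16 → f/14 → f/13 → f/11 → f/10 → f/9 → f/8 → f/7.1 → f/6.3 → f/5.6 → f/5 → f/4.5 — 3 2/3 stops opened up (brighter).
Net change so far: 5 stops brighter. Offset with the shutter speed: 1/30 → 1/40 → 1/50 → 1/60 → 1/80 → 1/100 → 1/125 → 1/160 → 1/200 → 1/250 → 1/320 → 1/400 → 1/500 → 1/640 → 1/800 → 1/1000.

1/1000s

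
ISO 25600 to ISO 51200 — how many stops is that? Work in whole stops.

25600 → 51200 — count the steps: 1 stop.

1 stop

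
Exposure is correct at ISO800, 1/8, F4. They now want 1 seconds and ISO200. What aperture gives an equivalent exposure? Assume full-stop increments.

Shutter speed: 1/8 → 1/4 → 1/2 → 1 — 3 stops longer (brighter).
ISO: 800 → 400 → 200 — 2 stops lower (darker).
Net change so far: 1 stop brighter. Offset with the aperture: f/4 → f/5.6.

f/5.6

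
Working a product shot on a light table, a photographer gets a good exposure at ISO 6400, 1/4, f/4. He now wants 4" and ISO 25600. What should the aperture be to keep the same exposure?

Shutter speed: 1/4 → 1/2 → 1 → 2 → 4 — 4 stops longer (brighter).
ISO: 6400 → 12800 → 25600 — 2 stops raised (brighter).
Net change so far: 6 stops brighter. Offset with the aperture: f/4 → f/5.6 → f/8 → f/11 → f/16 → f/22 → f/32.

f/32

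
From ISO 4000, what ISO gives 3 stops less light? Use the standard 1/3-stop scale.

ISO: 4000 → 3200 → 2500 → 2000 → 1600 → 1250 → 1000 → 800 → 640 → 500 — 3 stops lower (darker).

ISO 500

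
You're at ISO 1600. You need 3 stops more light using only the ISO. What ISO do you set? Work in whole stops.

ISO 12800

ISO: 1600 → 3200 → 6400 → 12800 — 3 stops higher (brighter).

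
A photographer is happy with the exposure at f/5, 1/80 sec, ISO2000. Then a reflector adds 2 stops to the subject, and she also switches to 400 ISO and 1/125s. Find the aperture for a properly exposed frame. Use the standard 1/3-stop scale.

f/3.5

Scene light: 2 stops brighter.
ISO: 2000 → 1600 → 1250 → 1000 → 800 → 640 → 500 → 400 — 2 1/3 stops lower (darker).
Shutter speed: 1/80 → 1/100 → 1/125 — 2/3 stop shorter (darker).
Net so far: 1 stop darker. Aperture: f/5 → f/4.5 → f/4 → f/3.5.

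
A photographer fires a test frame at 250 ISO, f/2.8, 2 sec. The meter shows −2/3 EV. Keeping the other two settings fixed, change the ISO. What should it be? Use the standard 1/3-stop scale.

Underexposed by 2/3 stop → need 2/3 stop brighter.
ISO: 250 → 320 → 400.

ISO 400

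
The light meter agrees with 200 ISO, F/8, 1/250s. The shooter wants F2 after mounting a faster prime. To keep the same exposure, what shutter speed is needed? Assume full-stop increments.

Aperture: f/8 → f/5.6 → f/4 → f/2.8 → f/2 — 4 stops opened up (brighter).
Need 4 stops darker from the shutter speed: 1/250 → 1/500 → 1/1000 → 1/2000 → 1/4000.

1/4000s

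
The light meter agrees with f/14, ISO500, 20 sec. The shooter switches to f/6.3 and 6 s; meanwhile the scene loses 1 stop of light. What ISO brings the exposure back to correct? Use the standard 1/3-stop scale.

Scene light: 1 stop darker.
Aperture: f/14 → f/13 → f/11 → f/10 → f/9 → f/8 → f/7.1 → f/6.3 — 2 1/3 stops wider (brighter).
Shutter speed: 20 → 15 → 13 → 10 → 8 → 6 — 1 2/3 stops faster (darker).
Net so far: 1/3 stop darker. ISO: 500 → 640.

ISO 640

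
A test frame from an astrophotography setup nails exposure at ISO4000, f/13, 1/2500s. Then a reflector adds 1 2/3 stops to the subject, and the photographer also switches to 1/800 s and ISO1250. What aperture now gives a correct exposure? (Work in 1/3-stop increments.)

f/22

Scene light: 1 2/3 stops brighter.
Shutter speed: 1/2500 → 1/2000 → 1/1600 → 1/1250 → 1/1000 → 1/800 — 1 2/3 stops slower (brighter).
ISO: 4000 → 3200 → 2500 → 2000 → 1600 → 1250 — 1 2/3 stops lower (darker).
Net so far: 1 2/3 stops brighter. Aperture: f/13 → f/14 → f/16 → f/18 → f/20 → f/22.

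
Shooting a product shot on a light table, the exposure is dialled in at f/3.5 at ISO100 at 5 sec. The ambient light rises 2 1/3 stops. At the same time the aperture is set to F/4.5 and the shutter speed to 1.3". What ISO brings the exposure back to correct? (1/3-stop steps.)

ISO 125

Scene light: 2 1/3 stops brighter.
Aperture: f/3.5 → f/4 → f/4.5 — 2/3 stop stopped down (darker).
Shutter speed: 5 → 4 → 3.2 → 2.5 → 2 → 1.6 → 1.3 — 2 stops shorter (darker).
Net so far: 1/3 stop darker. ISO: 100 → 125.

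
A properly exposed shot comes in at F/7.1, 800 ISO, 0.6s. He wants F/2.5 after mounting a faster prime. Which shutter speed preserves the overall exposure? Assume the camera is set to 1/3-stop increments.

1/13s

Aperture: f/7.1 → f/6.3 → f/5.6 → f/5 → f/4.5 → f/4 → f/3.5 → f/3.2 → f/2.8 → f/2.5 — 3 stops larger aperture (brighter).
Need 3 stops darker from the shutter speed: 0.6 → 0.5 → 0.4 → 0.3 → 1/4 → 1/5 → 1/6 → 1/8 → 1/10 → 1/13.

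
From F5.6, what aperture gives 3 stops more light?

f/2

Aperture: f/5.6 → f/4 → f/2.8 → f/2 — 3 stops opened up (brighter).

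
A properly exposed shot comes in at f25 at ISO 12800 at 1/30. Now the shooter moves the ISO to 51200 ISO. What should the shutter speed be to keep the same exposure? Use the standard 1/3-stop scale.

ISO: 12800 → 16000 → 20000 → 25600 → 32000 → 40000 → 51200 — 2 stops higher (brighter).
Need 2 stops darker from the shutter speed: 1/30 → 1/40 → 1/50 → 1/60 → 1/80 → 1/100 → 1/125.

1/125s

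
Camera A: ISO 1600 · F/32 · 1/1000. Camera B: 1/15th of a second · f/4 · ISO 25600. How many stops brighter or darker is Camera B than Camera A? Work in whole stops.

16 stops brighter

Aperture: f/32 → f/22 → f/16 → f/11 → f/8 → f/5.6 → f/4 — 6 stops larger aperture (brighter).
Shutter speed: 1/1000 → 1/500 → 1/250 → 1/125 → 1/60 → 1/30 → 1/15 — 6 stops slower (brighter).
ISO: 1600 → 3200 → 6400 → 12800 → 25600 — 4 stops raised (brighter).
Net: +6 +6 +4 = +16 stops.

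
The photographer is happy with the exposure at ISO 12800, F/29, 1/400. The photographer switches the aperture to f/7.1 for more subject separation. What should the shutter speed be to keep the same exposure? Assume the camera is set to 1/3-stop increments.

Aperture: f/29 → f/25 → f/22 → f/20 → f/18 → f/16 → f/14 → f/13 → f/11 → f/10 → f/9 → f/8 → f/7.1 — 4 stops opened up (brighter).
Need 4 stops darker from the shutter speed: 1/400 → 1/500 → 1/640 → 1/800 → 1/1000 → 1/1250 → 1/1600 → 1/2000 → 1/2500 → 1/3200 → 1/4000 → 1/5000 → 1/6400.

1/6400s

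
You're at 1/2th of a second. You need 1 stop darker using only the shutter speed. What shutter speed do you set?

Shutter speed: 1/2 → 1/4 — 1 stop faster (darker).

1/4s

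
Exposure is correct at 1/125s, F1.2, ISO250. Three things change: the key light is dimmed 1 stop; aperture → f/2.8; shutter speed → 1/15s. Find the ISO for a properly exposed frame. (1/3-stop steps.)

Scene light: 1 stop darker.
Aperture: f/1.2 → f/1.4 → f/1.6 → f/1.8 → f/2 → f/2.2 → f/2.5 → f/2.8 — 2 1/3 stops stopped down (darker).
Shutter speed: 1/125 → 1/100 → 1/80 → 1/60 → 1/50 → 1/40 → 1/30 → 1/25 → 1/20 → 1/15 — 3 stops slower (brighter).
Net so far: 1/3 stop darker. ISO: 250 → 320.

ISO 320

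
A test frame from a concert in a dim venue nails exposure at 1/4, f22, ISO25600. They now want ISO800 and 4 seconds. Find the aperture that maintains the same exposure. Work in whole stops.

ISO: 25600 → 12800 → 6400 → 3200 → 1600 → 800 — 5 stops dropped (darker).
Shutter speed: 1/4 → 1/2 → 1 → 2 → 4 — 4 stops slower (brighter).
Net change so far: 1 stop darker. Offset with the aperture: f/22 → f/16.

f/16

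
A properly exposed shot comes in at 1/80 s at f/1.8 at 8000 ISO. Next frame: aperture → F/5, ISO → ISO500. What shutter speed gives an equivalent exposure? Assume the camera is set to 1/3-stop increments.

1.6 s

Aperture: f/1.8 → f/2 → f/2.2 → f/2.5 → f/2.8 → f/3.2 → f/3.5 → f/4 → f/4.5 → f/5 — 3 stops narrower (darker).
ISO: 8000 → 6400 → 5000 → 4000 → 3200 → 2500 → 2000 → 1600 → 1250 → 1000 → 800 → 640 → 500 — 4 stops lower (darker).
Net change so far: 7 stops darker. Offset with the shutter speed: 1/80 → 1/60 → 1/50 → 1/40 → 1/30 → 1/25 → 1/20 → 1/15 → 1/13 → 1/10 → 1/8 → 1/6 → 1/5 → 1/4 → 0.3 → 0.4 → 0.5 → 0.6 → 0.8 → 1 → 1.3 → 1.6.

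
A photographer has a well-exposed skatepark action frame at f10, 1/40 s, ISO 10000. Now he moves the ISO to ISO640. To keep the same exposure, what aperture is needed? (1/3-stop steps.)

f/2.5

ISO: 10000 → 8000 → 6400 → 5000 → 4000 → 3200 → 2500 → 2000 → 1600 → 1250 → 1000 → 800 → 640 — 4 stops lower (darker).
Need 4 stops brighter from the aperture: f/10 → f/9 → f/8 → f/7.1 → f/6.3 → f/5.6 → f/5 → f/4.5 → f/4 → f/3.5 → f/3.2 → f/2.8 → f/2.5.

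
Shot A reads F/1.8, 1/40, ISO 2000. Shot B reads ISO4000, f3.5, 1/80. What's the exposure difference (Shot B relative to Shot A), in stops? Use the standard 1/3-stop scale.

2 stops darker

Aperture: f/1.8 → f/2 → f/2.2 → f/2.5 → f/2.8 → f/3.2 → f/3.5 — 2 stops stopped down (darker).
Shutter speed: 1/40 → 1/50 → 1/60 → 1/80 — 1 stop shorter (darker).
ISO: 2000 → 2500 → 3200 → 4000 — 1 stop higher (brighter).
Net: −2 −1 +1 = −2 stops.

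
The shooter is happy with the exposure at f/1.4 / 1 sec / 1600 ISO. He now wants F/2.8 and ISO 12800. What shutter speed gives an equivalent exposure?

Aperture: f/1.4 → f/2 → f/2.8 — 2 stops narrower (darker).
ISO: 1600 → 3200 → 6400 → 12800 — 3 stops higher (brighter).
Net change so far: 1 stop brighter. Offset with the shutter speed: 1 → 1/2.

1/2s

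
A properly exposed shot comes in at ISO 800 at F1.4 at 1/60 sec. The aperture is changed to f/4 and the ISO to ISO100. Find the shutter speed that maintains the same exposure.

Aperture: f/1.4 → f/2 → f/2.8 → f/4 — 3 stops smaller aperture (darker).
ISO: 800 → 400 → 200 → 100 — 3 stops dropped (darker).
Net change so far: 6 stops darker. Offset with the shutter speed: 1/60 → 1/30 → 1/15 → 1/8 → 1/4 → 1/2 → 1.

1 s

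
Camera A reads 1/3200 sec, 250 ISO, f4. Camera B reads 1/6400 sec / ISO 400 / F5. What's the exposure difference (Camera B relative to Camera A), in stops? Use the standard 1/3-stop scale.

Aperture: f/4 → f/4.5 → f/5 — 2/3 stop stopped down (darker).
Shutter speed: 1/3200 → 1/4000 → 1/5000 → 1/6400 — 1 stop faster (darker).
ISO: 250 → 320 → 400 — 2/3 stop higher (brighter).
Net: −2/3 −1 +2/3 = −1 stop.

1 stop darker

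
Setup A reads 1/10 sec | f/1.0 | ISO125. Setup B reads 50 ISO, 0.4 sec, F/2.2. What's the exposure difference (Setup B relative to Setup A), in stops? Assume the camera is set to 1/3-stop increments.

Aperture: f/1.0 → f/1.1 → f/1.2 → f/1.4 → f/1.6 → f/1.8 → f/2 → f/2.2 — 2 1/3 stops narrower (darker).
Shutter speed: 1/10 → 1/8 → 1/6 → 1/5 → 1/4 → 0.3 → 0.4 — 2 stops slower (brighter).
ISO: 125 → 100 → 80 → 64 → 50 — 1 1/3 stops lower (darker).
Net: −2 1/3 +2 −1 1/3 = −1 2/3 stops.

1 2/3 stops darker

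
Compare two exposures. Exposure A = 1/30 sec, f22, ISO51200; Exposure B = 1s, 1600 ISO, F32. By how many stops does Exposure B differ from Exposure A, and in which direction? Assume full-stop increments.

Aperture: f/22 → f/32 — 1 stop narrower (darker).
Shutter speed: 1/30 → 1/15 → 1/8 → 1/4 → 1/2 → 1 — 5 stops longer (brighter).
ISO: 51200 → 25600 → 12800 → 6400 → 3200 → 1600 — 5 stops lower (darker).
Net: −1 +5 −5 = −1 stop.

1 stop darker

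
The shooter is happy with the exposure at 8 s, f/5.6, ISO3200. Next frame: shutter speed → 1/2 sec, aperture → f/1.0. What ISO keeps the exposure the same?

ISO 1600

Shutter speed: 8 → 4 → 2 → 1 → 1/2 — 4 stops faster (darker).
Aperture: f/5.6 → f/4 → f/2.8 → f/2 → f/1.4 → f/1.0 — 5 stops opened up (brighter).
Net change so far: 1 stop brighter. Offset with the ISO: 3200 → 1600.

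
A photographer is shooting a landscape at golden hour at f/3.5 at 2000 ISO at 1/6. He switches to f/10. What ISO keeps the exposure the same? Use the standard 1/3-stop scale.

Aperture: f/3.5 → f/4 → f/4.5 → f/5 → f/5.6 → f/6.3 → f/7.1 → f/8 → f/9 → f/10 — 3 stops stopped down (darker).
Need 3 stops brighter from the ISO: 2000 → 2500 → 3200 → 4000 → 5000 → 6400 → 8000 → 10000 → 12800 → 16000.

ISO 16000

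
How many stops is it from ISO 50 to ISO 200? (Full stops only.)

50 → 100 → 200 — count the steps: 2 stops.

2 stops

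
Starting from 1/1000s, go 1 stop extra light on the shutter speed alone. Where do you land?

Shutter speed: 1/1000 → 1/500 — 1 stop slower (brighter).

1/500s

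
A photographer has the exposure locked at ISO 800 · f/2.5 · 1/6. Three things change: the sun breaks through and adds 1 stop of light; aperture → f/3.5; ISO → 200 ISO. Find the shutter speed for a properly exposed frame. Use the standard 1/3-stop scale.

0.6 s

Scene light: 1 stop brighter.
Aperture: f/2.5 → f/2.8 → f/3.2 → f/3.5 — 1 stop narrower (darker).
ISO: 800 → 640 → 500 → 400 → 320 → 250 → 200 — 2 stops dropped (darker).
Net so far: 2 stops darker. Shutter speed: 1/6 → 1/5 → 1/4 → 0.3 → 0.4 → 0.5 → 0.6.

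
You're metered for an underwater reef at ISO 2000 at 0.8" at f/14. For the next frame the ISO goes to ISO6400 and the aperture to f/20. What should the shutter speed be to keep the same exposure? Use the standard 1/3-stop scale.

ISO: 2000 → 2500 → 3200 → 4000 → 5000 → 6400 — 1 2/3 stops higher (brighter).
Aperture: f/14 → f/16 → f/18 → f/20 — 1 stop stopped down (darker).
Net change so far: 2/3 stop brighter. Offset with the shutter speed: 0.8 → 0.6 → 0.5.

0.5 s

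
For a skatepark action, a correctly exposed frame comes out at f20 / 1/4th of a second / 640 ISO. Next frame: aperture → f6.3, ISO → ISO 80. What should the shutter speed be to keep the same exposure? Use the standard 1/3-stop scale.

1/5s

Aperture: f/20 → f/18 → f/16 → f/14 → f/13 → f/11 → f/10 → f/9 → f/8 → f/7.1 → f/6.3 — 3 1/3 stops wider (brighter).
ISO: 640 → 500 → 400 → 320 → 250 → 200 → 160 → 125 → 100 → 80 — 3 stops dropped (darker).
Net change so far: 1/3 stop brighter. Offset with the shutter speed: 1/4 → 1/5.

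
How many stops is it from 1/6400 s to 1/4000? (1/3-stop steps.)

1/6400 → 1/5000 → 1/4000 — count the steps: 2 third-stops = 2/3 stop.

2/3 stop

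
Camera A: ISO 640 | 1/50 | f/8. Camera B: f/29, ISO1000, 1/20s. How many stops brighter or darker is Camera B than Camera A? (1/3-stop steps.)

1 2/3 stops darker

Aperture: f/8 → f/9 → f/10 → f/11 → f/13 → f/14 → f/16 → f/18 → f/20 → f/22 → f/25 → f/29 — 3 2/3 stops stopped down (darker).
Shutter speed: 1/50 → 1/40 → 1/30 → 1/25 → 1/20 — 1 1/3 stops slower (brighter).
ISO: 640 → 800 → 1000 — 2/3 stop raised (brighter).
Net: −3 2/3 +1 1/3 +2/3 = −1 2/3 stops.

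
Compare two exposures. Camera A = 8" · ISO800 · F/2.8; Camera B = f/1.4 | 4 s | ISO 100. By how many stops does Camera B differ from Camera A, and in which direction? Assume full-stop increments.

Aperture: f/2.8 → f/2 → f/1.4 — 2 stops wider (brighter).
Shutter speed: 8 → 4 — 1 stop shorter (darker).
ISO: 800 → 400 → 200 → 100 — 3 stops lower (darker).
Net: +2 −1 −3 = −2 stops.

2 stops darker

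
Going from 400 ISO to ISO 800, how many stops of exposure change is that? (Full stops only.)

400 → 800 — count the steps: 1 stop.

1 stop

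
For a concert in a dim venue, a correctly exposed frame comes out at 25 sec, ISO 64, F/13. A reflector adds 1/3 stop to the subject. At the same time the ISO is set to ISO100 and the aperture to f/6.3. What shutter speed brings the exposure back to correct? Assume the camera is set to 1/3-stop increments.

Scene light: 1/3 stop brighter.
ISO: 64 → 80 → 100 — 2/3 stop raised (brighter).
Aperture: f/13 → f/11 → f/10 → f/9 → f/8 → f/7.1 → f/6.3 — 2 stops larger aperture (brighter).
Net so far: 3 stops brighter. Shutter speed: 25 → 20 → 15 → 13 → 10 → 8 → 6 → 5 → 4 → 3.2.

3.2 s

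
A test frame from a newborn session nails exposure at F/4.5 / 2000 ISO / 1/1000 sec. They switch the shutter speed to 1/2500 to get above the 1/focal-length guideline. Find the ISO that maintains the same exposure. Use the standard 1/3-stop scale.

ISO 5000

Shutter speed: 1/1000 → 1/1250 → 1/1600 → 1/2000 → 1/2500 — 1 1/3 stops faster (darker).
Need 1 1/3 stops brighter from the ISO: 2000 → 2500 → 3200 → 4000 → 5000.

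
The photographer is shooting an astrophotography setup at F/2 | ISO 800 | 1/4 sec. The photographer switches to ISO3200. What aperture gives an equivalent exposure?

ISO: 800 → 1600 → 3200 — 2 stops raised (brighter).
Need 2 stops darker from the aperture: f/2 → f/2.8 → f/4.

f/4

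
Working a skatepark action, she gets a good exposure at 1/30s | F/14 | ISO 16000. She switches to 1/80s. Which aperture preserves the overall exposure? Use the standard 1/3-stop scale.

f/9

Shutter speed: 1/30 → 1/40 → 1/50 → 1/60 → 1/80 — 1 1/3 stops shorter (darker).
Need 1 1/3 stops brighter from the aperture: f/14 → f/13 → f/11 → f/10 → f/9.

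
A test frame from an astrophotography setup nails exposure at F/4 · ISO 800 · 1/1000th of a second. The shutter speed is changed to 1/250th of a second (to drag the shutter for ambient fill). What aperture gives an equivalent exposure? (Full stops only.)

f/8

Shutter speed: 1/1000 → 1/500 → 1/250 — 2 stops slower (brighter).
Need 2 stops darker from the aperture: f/4 → f/5.6 → f/8.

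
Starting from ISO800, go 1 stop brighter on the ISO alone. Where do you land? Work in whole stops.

ISO: 800 → 1600 — 1 stop raised (brighter).

ISO 1600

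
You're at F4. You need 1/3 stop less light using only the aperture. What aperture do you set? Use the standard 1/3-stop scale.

f/4.5

Aperture: f/4 → f/4.5 — 1/3 stop narrower (darker).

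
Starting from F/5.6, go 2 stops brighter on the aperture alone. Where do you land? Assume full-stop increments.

f/2.8

Aperture: f/5.6 → f/4 → f/2.8 — 2 stops larger aperture (brighter).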